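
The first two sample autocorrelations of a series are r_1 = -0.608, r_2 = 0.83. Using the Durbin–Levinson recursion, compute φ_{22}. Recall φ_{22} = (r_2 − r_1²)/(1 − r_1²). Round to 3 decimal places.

φ_{22} = (r_2 − r_1²) / (1 − r_1²)
r_1² = (-0.608)² = 0.369664
Numerator = 0.83 − 0.3697 = 0.4603; denominator = 1 − 0.3697 = 0.6303
φ_{22} = 0.4603 / 0.6303 = 0.730

0.730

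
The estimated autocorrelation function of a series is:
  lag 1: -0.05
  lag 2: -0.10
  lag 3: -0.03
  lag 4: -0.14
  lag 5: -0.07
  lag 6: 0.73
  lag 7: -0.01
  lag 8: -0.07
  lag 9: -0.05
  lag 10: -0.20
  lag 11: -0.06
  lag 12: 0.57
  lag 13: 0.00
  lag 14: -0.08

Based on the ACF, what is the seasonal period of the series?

The largest autocorrelation is r_6 = 0.73, with a weaker echo at lag 12 (0.57); the remaining lags stay at or below 0.00.
The dominant spike at lag 6 indicates a seasonal period of 6.

6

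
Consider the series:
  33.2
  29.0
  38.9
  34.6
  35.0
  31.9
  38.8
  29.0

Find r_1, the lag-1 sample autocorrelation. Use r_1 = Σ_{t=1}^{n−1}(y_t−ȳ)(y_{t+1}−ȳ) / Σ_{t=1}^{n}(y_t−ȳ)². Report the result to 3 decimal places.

-0.507

Mean ȳ = (33.2 + 29.0 + 38.9 + 34.6 + 35.0 + 31.9 + 38.8 + 29.0)/8 = 33.8000
Deviations from mean: -0.6000, -4.8000, 5.1000, 0.8000, 1.2000, -1.9000, 5.0000, -4.8000
Numerator Σ_{t=1}^{7}(y_t−ȳ)(y_{t+1}−ȳ) = -52.3400
Denominator Σ(y_t−ȳ)² = 103.1400
r_1 = -52.3400 / 103.1400 = -0.507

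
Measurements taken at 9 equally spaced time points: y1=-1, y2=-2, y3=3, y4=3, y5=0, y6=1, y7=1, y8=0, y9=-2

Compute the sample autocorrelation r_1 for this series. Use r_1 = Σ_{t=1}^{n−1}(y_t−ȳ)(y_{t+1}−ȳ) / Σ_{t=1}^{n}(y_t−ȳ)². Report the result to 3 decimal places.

0.139

Mean ȳ = (-1 − 2 + 3 + 3 + 0 + 1 + 1 + 0 − 2)/9 = 0.3333
Numerator Σ_{t=1}^{8}(y_t−ȳ)(y_{t+1}−ȳ) = 3.8889
Denominator Σ(y_t−ȳ)² = 28.0000
r_1 = 3.8889 / 28.0000 = 0.139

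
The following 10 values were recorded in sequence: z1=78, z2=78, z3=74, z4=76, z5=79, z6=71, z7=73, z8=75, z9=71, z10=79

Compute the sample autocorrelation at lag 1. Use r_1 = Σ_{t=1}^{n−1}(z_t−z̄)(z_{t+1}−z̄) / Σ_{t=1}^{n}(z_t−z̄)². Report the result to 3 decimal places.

-0.162

Mean z̄ = (78 + 78 + 74 + 76 + 79 + 71 + 73 + 75 + 71 + 79)/10 = 75.4000
Numerator Σ_{t=1}^{9}(z_t−z̄)(z_{t+1}−z̄) = -13.9600
Denominator Σ(z_t−z̄)² = 86.4000
r_1 = -13.9600 / 86.4000 = -0.162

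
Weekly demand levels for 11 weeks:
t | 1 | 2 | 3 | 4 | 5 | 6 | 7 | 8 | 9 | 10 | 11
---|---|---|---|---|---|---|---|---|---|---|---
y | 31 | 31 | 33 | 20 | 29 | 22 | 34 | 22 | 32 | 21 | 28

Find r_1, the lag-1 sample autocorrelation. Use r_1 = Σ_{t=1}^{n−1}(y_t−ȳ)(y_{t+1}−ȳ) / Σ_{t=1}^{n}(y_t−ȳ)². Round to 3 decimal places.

Mean ȳ = (31 + 31 + 33 + 20 + 29 + 22 + 34 + 22 + 32 + 21 + 28)/11 = 27.5455
Numerator Σ_{t=1}^{10}(y_t−ȳ)(y_{t+1}−ȳ) = -157.8430
Denominator Σ(y_t−ȳ)² = 278.7273
r_1 = -157.8430 / 278.7273 = -0.566

-0.566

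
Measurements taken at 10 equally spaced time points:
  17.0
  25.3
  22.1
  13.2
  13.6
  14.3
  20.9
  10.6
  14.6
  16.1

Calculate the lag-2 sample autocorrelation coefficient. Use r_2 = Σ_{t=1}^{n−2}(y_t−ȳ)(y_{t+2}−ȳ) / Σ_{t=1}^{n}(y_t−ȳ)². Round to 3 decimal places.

-0.210

Mean ȳ = (17.0 + 25.3 + 22.1 + 13.2 + 13.6 + 14.3 + 20.9 + 10.6 + 14.6 + 16.1)/10 = 16.7700
Numerator Σ_{t=1}^{8}(y_t−ȳ)(y_{t+2}−ȳ) = -39.9848
Denominator Σ(y_t−ȳ)² = 190.4010
r_2 = -39.9848 / 190.4010 = -0.210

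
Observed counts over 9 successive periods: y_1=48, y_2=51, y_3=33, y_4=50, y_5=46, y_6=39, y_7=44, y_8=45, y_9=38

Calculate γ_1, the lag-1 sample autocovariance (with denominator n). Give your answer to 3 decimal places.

Mean ȳ = (48 + 51 + 33 + 50 + 46 + 39 + 44 + 45 + 38)/9 = 43.7778
Σ_{t=1}^{8}(y_t−ȳ)(y_{t+1}−ȳ) = -119.0494
γ_1 = -119.0494 / 9 = -13.228

-13.228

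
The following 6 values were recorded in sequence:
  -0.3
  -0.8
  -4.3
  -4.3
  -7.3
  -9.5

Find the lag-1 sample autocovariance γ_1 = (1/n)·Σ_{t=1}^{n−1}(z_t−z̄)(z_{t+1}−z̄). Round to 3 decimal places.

Mean z̄ = (-0.3 − 0.8 − 4.3 − 4.3 − 7.3 − 9.5)/6 = -4.4167
Σ_{t=1}^{5}(z_t−z̄)(z_{t+1}−z̄) = 29.6447
γ_1 = 29.6447 / 6 = 4.941

4.941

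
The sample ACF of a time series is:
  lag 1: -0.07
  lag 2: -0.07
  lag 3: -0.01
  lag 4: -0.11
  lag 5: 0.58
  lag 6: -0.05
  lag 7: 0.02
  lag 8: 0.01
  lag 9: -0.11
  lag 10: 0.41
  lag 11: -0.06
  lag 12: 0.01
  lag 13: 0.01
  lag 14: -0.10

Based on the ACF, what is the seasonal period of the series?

The largest autocorrelation is r_5 = 0.58, with a weaker echo at lag 10 (0.41); the remaining lags stay at or below 0.02.
The dominant spike at lag 5 indicates a seasonal period of 5.

5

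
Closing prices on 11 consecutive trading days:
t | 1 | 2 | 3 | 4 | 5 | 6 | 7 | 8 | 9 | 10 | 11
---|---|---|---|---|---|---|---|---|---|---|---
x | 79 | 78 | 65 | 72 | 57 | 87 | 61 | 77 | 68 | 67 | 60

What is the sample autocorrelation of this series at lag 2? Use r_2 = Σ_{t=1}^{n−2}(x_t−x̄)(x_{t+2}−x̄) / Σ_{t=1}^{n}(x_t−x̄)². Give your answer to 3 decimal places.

0.369

Mean x̄ = (79 + 78 + 65 + 72 + 57 + 87 + 61 + 77 + 68 + 67 + 60)/11 = 70.0909
Numerator Σ_{t=1}^{9}(x_t−x̄)(x_{t+2}−x̄) = 323.2562
Denominator Σ(x_t−x̄)² = 874.9091
r_2 = 323.2562 / 874.9091 = 0.369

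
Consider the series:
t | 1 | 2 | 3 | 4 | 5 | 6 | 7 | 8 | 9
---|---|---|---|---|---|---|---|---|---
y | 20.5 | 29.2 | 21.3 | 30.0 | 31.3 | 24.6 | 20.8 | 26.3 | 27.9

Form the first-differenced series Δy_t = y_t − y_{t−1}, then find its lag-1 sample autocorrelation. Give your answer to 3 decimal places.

-0.398

First differences Δy: 8.7, -7.9, 8.7, 1.3, -6.7, -3.8, 5.5, 1.6
Mean of differences = 0.9250
Numerator Σ(Δy_t−Δȳ)(Δy_{t+1}−Δȳ) = -119.6731
Denominator Σ(Δy_t−Δȳ)² = 300.7750
r_1(Δy) = -119.6731 / 300.7750 = -0.398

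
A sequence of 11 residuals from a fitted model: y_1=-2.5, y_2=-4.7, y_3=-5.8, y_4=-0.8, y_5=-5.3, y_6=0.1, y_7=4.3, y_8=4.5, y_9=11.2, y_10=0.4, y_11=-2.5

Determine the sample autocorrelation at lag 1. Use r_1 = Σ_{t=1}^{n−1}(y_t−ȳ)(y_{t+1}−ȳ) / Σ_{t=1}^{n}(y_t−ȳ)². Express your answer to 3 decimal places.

0.465

Mean ȳ = (-2.5 − 4.7 − 5.8 − 0.8 − 5.3 + 0.1 + 4.3 + 4.5 + 11.2 + 0.4 − 2.5)/11 = -0.1000
Numerator Σ_{t=1}^{10}(y_t−ȳ)(y_{t+1}−ȳ) = 121.4000
Denominator Σ(y_t−ȳ)² = 261.2000
r_1 = 121.4000 / 261.2000 = 0.465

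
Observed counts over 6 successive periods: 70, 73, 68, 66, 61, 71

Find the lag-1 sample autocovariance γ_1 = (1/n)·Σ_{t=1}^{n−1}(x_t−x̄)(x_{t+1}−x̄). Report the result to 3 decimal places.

Mean x̄ = (70 + 73 + 68 + 66 + 61 + 71)/6 = 68.1667
Σ_{t=1}^{5}(x_t−x̄)(x_{t+1}−x̄) = 3.6389
γ_1 = 3.6389 / 6 = 0.606

0.606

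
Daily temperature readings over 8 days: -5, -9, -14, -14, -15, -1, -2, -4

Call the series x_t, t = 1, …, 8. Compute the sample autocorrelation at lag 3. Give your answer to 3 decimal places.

Mean x̄ = (-5 − 9 − 14 − 14 − 15 − 1 − 2 − 4)/8 = -8.0000
Deviations from mean: 3.0000, -1.0000, -6.0000, -6.0000, -7.0000, 7.0000, 6.0000, 4.0000
Σ(x_t−x̄)(x_{t+3}−x̄) = (-18.0000) + (7.0000) + (-42.0000) + (-36.0000) + (-28.0000) = -117.0000
Denominator Σ(x_t−x̄)² = 232.0000
r_3 = -117.0000 / 232.0000 = -0.504

-0.504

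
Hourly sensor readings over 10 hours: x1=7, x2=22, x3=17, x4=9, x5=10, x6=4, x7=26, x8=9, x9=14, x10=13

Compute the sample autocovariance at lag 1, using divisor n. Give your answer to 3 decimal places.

-16.871

Mean x̄ = (7 + 22 + 17 + 9 + 10 + 4 + 26 + 9 + 14 + 13)/10 = 13.1000
Σ_{t=1}^{9}(x_t−x̄)(x_{t+1}−x̄) = -168.7100
γ_1 = -168.7100 / 10 = -16.871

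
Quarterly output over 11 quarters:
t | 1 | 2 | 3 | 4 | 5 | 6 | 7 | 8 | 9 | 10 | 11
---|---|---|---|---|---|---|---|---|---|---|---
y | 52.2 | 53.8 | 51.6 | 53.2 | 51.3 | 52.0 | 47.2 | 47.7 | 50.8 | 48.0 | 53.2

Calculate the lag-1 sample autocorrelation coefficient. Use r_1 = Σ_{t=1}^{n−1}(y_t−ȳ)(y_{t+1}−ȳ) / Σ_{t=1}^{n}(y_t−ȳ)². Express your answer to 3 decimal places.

Mean ȳ = (52.2 + 53.8 + 51.6 + 53.2 + 51.3 + 52.0 + 47.2 + 47.7 + 50.8 + 48.0 + 53.2)/11 = 51.0000
Numerator Σ_{t=1}^{10}(y_t−ȳ)(y_{t+1}−ȳ) = 10.7200
Denominator Σ(y_t−ȳ)² = 54.7800
r_1 = 10.7200 / 54.7800 = 0.196

0.196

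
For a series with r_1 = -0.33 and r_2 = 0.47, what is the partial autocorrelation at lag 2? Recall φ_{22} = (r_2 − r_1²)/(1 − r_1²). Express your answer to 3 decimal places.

φ_{22} = (r_2 − r_1²) / (1 − r_1²)
r_1² = (-0.33)² = 0.1089
Numerator = 0.47 − 0.1089 = 0.3611; denominator = 1 − 0.1089 = 0.8911
φ_{22} = 0.3611 / 0.8911 = 0.405

0.405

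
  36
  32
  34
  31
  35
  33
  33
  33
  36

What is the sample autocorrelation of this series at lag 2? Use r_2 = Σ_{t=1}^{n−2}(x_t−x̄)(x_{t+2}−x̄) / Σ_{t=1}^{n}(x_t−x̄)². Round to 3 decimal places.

0.227

Mean x̄ = (36 + 32 + 34 + 31 + 35 + 33 + 33 + 33 + 36)/9 = 33.6667
Σ(x_t−x̄)(x_{t+2}−x̄) = (0.7778) + (4.4444) + (0.4444) + (1.7778) + (-0.8889) + (0.4444) + (-1.5556) = 5.4444
Denominator Σ(x_t−x̄)² = 24.0000
r_2 = 5.4444 / 24.0000 = 0.227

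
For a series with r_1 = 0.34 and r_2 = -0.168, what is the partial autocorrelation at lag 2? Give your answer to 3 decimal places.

φ_{22} = (r_2 − r_1²) / (1 − r_1²)
r_1² = (0.34)² = 0.1156
Numerator = -0.168 − 0.1156 = -0.2836; denominator = 1 − 0.1156 = 0.8844
φ_{22} = -0.2836 / 0.8844 = -0.321

-0.321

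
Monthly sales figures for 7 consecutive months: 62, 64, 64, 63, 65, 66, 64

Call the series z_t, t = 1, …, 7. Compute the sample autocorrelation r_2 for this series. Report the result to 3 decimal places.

-0.200

Mean z̄ = (62 + 64 + 64 + 63 + 65 + 66 + 64)/7 = 64.0000
Deviations from mean: -2.0000, 0.0000, 0.0000, -1.0000, 1.0000, 2.0000, 0.0000
Numerator Σ_{t=1}^{5}(z_t−z̄)(z_{t+2}−z̄) = -2.0000
Denominator Σ(z_t−z̄)² = 10.0000
r_2 = -2.0000 / 10.0000 = -0.200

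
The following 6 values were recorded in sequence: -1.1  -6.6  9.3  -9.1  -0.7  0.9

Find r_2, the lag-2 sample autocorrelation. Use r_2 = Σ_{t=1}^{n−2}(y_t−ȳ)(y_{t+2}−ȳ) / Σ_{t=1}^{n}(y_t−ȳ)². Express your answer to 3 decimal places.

0.157

Mean ȳ = (-1.1 − 6.6 + 9.3 − 9.1 − 0.7 + 0.9)/6 = -1.2167
Σ(y_t−ȳ)(y_{t+2}−ȳ) = (1.2269) + (42.4386) + (5.4336) + (-16.6864) = 32.4128
Denominator Σ(y_t−ȳ)² = 206.4883
r_2 = 32.4128 / 206.4883 = 0.157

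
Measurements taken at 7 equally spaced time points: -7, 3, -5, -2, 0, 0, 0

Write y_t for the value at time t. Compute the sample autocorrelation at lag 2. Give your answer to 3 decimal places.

Mean ȳ = (-7 + 3 − 5 − 2 + 0 + 0 + 0)/7 = -1.5714
Deviations from mean: -5.4286, 4.5714, -3.4286, -0.4286, 1.5714, 1.5714, 1.5714
Numerator Σ_{t=1}^{5}(y_t−ȳ)(y_{t+2}−ȳ) = 13.0612
Denominator Σ(y_t−ȳ)² = 69.7143
r_2 = 13.0612 / 69.7143 = 0.187

0.187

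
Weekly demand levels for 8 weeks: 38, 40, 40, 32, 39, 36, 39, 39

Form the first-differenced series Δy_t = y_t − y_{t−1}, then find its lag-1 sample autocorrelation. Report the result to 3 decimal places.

-0.637

First differences Δy: 2, 0, -8, 7, -3, 3, 0
Mean of differences = 0.1429
Numerator Σ(Δy_t−Δȳ)(Δy_{t+1}−Δȳ) = -85.8776
Denominator Σ(Δy_t−Δȳ)² = 134.8571
r_1(Δy) = -85.8776 / 134.8571 = -0.637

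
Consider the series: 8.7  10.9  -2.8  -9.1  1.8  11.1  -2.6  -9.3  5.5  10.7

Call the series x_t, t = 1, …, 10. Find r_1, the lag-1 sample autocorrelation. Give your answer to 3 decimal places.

Mean x̄ = (8.7 + 10.9 − 2.8 − 9.1 + 1.8 + 11.1 − 2.6 − 9.3 + 5.5 + 10.7)/10 = 2.4900
Numerator Σ_{t=1}^{9}(x_t−x̄)(x_{t+1}−x̄) = 76.5149
Denominator Σ(x_t−x̄)² = 587.5890
r_1 = 76.5149 / 587.5890 = 0.130

0.130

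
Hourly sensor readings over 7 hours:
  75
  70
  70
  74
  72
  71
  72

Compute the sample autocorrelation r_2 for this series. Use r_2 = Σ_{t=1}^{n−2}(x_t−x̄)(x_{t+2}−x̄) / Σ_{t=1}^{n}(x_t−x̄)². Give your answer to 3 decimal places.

Mean x̄ = (75 + 70 + 70 + 74 + 72 + 71 + 72)/7 = 72.0000
Deviations from mean: 3.0000, -2.0000, -2.0000, 2.0000, 0.0000, -1.0000, 0.0000
Σ(x_t−x̄)(x_{t+2}−x̄) = (-6.0000) + (-4.0000) + (0.0000) + (-2.0000) + (0.0000) = -12.0000
Denominator Σ(x_t−x̄)² = 22.0000
r_2 = -12.0000 / 22.0000 = -0.545

-0.545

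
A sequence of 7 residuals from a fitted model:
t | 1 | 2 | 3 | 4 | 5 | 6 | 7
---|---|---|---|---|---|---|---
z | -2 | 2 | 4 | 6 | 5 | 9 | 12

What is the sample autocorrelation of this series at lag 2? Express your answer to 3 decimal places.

0.064

Mean z̄ = (-2 + 2 + 4 + 6 + 5 + 9 + 12)/7 = 5.1429
Deviations from mean: -7.1429, -3.1429, -1.1429, 0.8571, -0.1429, 3.8571, 6.8571
Σ(z_t−z̄)(z_{t+2}−z̄) = (8.1633) + (-2.6939) + (0.1633) + (3.3061) + (-0.9796) = 7.9592
Denominator Σ(z_t−z̄)² = 124.8571
r_2 = 7.9592 / 124.8571 = 0.064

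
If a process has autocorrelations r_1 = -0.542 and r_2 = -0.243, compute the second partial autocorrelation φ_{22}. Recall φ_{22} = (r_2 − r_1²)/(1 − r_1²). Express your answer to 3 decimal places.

φ_{22} = (r_2 − r_1²) / (1 − r_1²)
r_1² = (-0.542)² = 0.293764
Numerator = -0.243 − 0.2938 = -0.5368; denominator = 1 − 0.2938 = 0.7062
φ_{22} = -0.5368 / 0.7062 = -0.760

-0.760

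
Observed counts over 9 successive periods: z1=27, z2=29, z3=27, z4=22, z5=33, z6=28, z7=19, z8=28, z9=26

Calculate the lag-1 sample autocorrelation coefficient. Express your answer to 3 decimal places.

-0.327

Mean z̄ = (27 + 29 + 27 + 22 + 33 + 28 + 19 + 28 + 26)/9 = 26.5556
Numerator Σ_{t=1}^{8}(z_t−z̄)(z_{t+1}−z̄) = -42.5309
Denominator Σ(z_t−z̄)² = 130.2222
r_1 = -42.5309 / 130.2222 = -0.327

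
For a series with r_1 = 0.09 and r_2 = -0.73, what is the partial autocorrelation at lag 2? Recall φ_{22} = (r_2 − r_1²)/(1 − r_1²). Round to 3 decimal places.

-0.744

φ_{22} = (r_2 − r_1²) / (1 − r_1²)
r_1² = (0.09)² = 0.0081
Numerator = -0.73 − 0.0081 = -0.7381; denominator = 1 − 0.0081 = 0.9919
φ_{22} = -0.7381 / 0.9919 = -0.744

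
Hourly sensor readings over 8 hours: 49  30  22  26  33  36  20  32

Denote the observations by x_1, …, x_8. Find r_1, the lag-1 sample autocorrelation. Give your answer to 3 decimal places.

Mean x̄ = (49 + 30 + 22 + 26 + 33 + 36 + 20 + 32)/8 = 31.0000
Deviations from mean: 18.0000, -1.0000, -9.0000, -5.0000, 2.0000, 5.0000, -11.0000, 1.0000
Σ(x_t−x̄)(x_{t+1}−x̄) = (-18.0000) + (9.0000) + (45.0000) + (-10.0000) + (10.0000) + (-55.0000) + (-11.0000) = -30.0000
Denominator Σ(x_t−x̄)² = 582.0000
r_1 = -30.0000 / 582.0000 = -0.052

-0.052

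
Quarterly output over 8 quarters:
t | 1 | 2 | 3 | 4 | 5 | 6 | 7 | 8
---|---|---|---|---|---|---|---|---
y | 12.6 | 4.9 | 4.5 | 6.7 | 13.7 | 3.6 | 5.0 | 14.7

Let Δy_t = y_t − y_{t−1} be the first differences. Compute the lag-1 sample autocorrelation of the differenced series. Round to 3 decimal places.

-0.173

First differences Δy: -7.7, -0.4, 2.2, 7.0, -10.1, 1.4, 9.7
Mean of differences = 0.3000
Numerator Σ(Δy_t−Δȳ)(Δy_{t+1}−Δȳ) = -53.7800
Denominator Σ(Δy_t−Δȳ)² = 310.7200
r_1(Δy) = -53.7800 / 310.7200 = -0.173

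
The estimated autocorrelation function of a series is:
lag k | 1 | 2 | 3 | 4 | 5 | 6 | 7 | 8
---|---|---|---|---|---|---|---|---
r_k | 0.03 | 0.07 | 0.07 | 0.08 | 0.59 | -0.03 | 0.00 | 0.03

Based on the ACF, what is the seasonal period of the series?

5

The largest autocorrelation is r_5 = 0.59; the remaining lags stay at or below 0.08.
The dominant spike at lag 5 indicates a seasonal period of 5.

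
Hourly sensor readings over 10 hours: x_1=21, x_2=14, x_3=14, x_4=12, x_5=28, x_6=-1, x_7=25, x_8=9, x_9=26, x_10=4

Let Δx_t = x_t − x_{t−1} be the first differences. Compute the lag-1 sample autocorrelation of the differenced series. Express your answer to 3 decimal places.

First differences Δx: -7, 0, -2, 16, -29, 26, -16, 17, -22
Mean of differences = -1.8889
Numerator Σ(Δx_t−Δx̄)(Δx_{t+1}−Δx̄) = -2292.9012
Denominator Σ(Δx_t−Δx̄)² = 2822.8889
r_1(Δx) = -2292.9012 / 2822.8889 = -0.812

-0.812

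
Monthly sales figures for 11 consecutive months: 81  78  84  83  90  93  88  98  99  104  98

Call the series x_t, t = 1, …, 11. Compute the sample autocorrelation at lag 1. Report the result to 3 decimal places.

0.698

Mean x̄ = (81 + 78 + 84 + 83 + 90 + 93 + 88 + 98 + 99 + 104 + 98)/11 = 90.5455
Numerator Σ_{t=1}^{10}(x_t−x̄)(x_{t+1}−x̄) = 505.8843
Denominator Σ(x_t−x̄)² = 724.7273
r_1 = 505.8843 / 724.7273 = 0.698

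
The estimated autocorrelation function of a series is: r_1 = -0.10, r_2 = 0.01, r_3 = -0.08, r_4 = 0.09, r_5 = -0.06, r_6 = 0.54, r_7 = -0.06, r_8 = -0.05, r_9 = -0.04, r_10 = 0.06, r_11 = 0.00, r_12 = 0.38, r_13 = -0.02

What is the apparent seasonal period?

6

The largest autocorrelation is r_6 = 0.54, with a weaker echo at lag 12 (0.38); the remaining lags stay at or below 0.09.
The dominant spike at lag 6 indicates a seasonal period of 6.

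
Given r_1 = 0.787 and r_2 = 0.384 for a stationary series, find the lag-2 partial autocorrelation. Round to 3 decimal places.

-0.618

φ_{22} = (r_2 − r_1²) / (1 − r_1²)
r_1² = (0.787)² = 0.619369
Numerator = 0.384 − 0.6194 = -0.2354; denominator = 1 − 0.6194 = 0.3806
φ_{22} = -0.2354 / 0.3806 = -0.618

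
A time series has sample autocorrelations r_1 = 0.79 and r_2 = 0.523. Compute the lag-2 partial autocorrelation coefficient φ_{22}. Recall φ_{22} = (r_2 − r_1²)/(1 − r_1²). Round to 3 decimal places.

-0.269

φ_{22} = (r_2 − r_1²) / (1 − r_1²)
r_1² = (0.79)² = 0.6241
Numerator = 0.523 − 0.6241 = -0.1011; denominator = 1 − 0.6241 = 0.3759
φ_{22} = -0.1011 / 0.3759 = -0.269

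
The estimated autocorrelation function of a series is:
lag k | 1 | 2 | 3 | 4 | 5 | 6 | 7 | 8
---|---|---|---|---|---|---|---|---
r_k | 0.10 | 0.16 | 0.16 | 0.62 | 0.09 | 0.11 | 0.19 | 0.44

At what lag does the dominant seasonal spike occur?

4

The largest autocorrelation is r_4 = 0.62, with a weaker echo at lag 8 (0.44); the remaining lags stay at or below 0.19.
The dominant spike at lag 4 indicates a seasonal period of 4.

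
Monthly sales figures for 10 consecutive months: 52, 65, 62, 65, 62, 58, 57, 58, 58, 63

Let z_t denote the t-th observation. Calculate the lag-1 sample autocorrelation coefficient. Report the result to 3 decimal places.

Mean z̄ = (52 + 65 + 62 + 65 + 62 + 58 + 57 + 58 + 58 + 63)/10 = 60.0000
Numerator Σ_{t=1}^{9}(z_t−z̄)(z_{t+1}−z̄) = -4.0000
Denominator Σ(z_t−z̄)² = 152.0000
r_1 = -4.0000 / 152.0000 = -0.026

-0.026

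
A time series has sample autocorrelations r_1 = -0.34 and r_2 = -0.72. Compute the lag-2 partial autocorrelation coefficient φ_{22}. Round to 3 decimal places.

φ_{22} = (r_2 − r_1²) / (1 − r_1²)
r_1² = (-0.34)² = 0.1156
Numerator = -0.72 − 0.1156 = -0.8356; denominator = 1 − 0.1156 = 0.8844
φ_{22} = -0.8356 / 0.8844 = -0.945

-0.945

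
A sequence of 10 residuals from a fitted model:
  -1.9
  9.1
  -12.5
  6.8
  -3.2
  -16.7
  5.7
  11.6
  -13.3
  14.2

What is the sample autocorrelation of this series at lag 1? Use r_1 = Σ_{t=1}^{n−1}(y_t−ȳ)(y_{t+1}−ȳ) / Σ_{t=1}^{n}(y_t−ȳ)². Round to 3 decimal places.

Mean ȳ = (-1.9 + 9.1 − 12.5 + 6.8 − 3.2 − 16.7 + 5.7 + 11.6 − 13.3 + 14.2)/10 = -0.0200
Numerator Σ_{t=1}^{9}(y_t−ȳ)(y_{t+1}−ȳ) = -556.8204
Denominator Σ(y_t−ȳ)² = 1123.6160
r_1 = -556.8204 / 1123.6160 = -0.496

-0.496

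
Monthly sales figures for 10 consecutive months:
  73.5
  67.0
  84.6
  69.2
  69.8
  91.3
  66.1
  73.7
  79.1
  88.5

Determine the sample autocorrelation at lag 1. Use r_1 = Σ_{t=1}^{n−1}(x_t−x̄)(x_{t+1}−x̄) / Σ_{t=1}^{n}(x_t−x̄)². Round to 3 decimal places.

Mean x̄ = (73.5 + 67.0 + 84.6 + 69.2 + 69.8 + 91.3 + 66.1 + 73.7 + 79.1 + 88.5)/10 = 76.2800
Numerator Σ_{t=1}^{9}(x_t−x̄)(x_{t+1}−x̄) = -261.2224
Denominator Σ(x_t−x̄)² = 748.3560
r_1 = -261.2224 / 748.3560 = -0.349

-0.349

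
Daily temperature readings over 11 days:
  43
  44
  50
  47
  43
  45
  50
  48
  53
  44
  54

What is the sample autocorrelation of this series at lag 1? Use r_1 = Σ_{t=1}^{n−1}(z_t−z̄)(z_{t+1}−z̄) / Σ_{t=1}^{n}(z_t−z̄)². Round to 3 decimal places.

-0.163

Mean z̄ = (43 + 44 + 50 + 47 + 43 + 45 + 50 + 48 + 53 + 44 + 54)/11 = 47.3636
Numerator Σ_{t=1}^{10}(z_t−z̄)(z_{t+1}−z̄) = -25.4959
Denominator Σ(z_t−z̄)² = 156.5455
r_1 = -25.4959 / 156.5455 = -0.163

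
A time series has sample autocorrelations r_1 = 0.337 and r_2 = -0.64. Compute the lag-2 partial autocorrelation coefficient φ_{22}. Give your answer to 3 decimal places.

-0.850

φ_{22} = (r_2 − r_1²) / (1 − r_1²)
r_1² = (0.337)² = 0.113569
Numerator = -0.64 − 0.1136 = -0.7536; denominator = 1 − 0.1136 = 0.8864
φ_{22} = -0.7536 / 0.8864 = -0.850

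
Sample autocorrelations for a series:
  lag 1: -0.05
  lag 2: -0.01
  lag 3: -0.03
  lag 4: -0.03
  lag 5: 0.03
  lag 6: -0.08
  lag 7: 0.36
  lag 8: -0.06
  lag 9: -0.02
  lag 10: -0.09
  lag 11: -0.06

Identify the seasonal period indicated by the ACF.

7

The largest autocorrelation is r_7 = 0.36; the remaining lags stay at or below 0.03.
The dominant spike at lag 7 indicates a seasonal period of 7.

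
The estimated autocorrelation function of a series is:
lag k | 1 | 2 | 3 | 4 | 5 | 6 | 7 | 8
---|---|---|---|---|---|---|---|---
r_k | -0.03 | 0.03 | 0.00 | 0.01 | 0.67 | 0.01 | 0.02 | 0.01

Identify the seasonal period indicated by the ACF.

The largest autocorrelation is r_5 = 0.67; the remaining lags stay at or below 0.03.
The dominant spike at lag 5 indicates a seasonal period of 5.

5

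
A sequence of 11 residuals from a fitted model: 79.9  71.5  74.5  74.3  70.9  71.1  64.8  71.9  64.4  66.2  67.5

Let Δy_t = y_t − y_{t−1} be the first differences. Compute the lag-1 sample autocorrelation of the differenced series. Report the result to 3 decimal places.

-0.635

First differences Δy: -8.4, 3.0, -0.2, -3.4, 0.2, -6.3, 7.1, -7.5, 1.8, 1.3
Mean of differences = -1.2400
Numerator Σ(Δy_t−Δȳ)(Δy_{t+1}−Δȳ) = -144.3096
Denominator Σ(Δy_t−Δȳ)² = 227.1040
r_1(Δy) = -144.3096 / 227.1040 = -0.635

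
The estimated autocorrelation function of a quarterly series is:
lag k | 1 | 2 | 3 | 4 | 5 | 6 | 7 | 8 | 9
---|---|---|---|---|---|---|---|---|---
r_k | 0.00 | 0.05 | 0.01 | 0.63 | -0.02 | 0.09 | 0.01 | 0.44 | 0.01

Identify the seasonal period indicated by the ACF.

4

The largest autocorrelation is r_4 = 0.63, with a weaker echo at lag 8 (0.44); the remaining lags stay at or below 0.09.
The dominant spike at lag 4 indicates a seasonal period of 4.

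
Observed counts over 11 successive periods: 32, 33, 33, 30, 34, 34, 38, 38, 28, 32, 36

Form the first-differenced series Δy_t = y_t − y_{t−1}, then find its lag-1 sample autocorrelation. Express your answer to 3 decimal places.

First differences Δy: 1, 0, -3, 4, 0, 4, 0, -10, 4, 4
Mean of differences = 0.4000
Numerator Σ(Δy_t−Δȳ)(Δy_{t+1}−Δȳ) = -35.7600
Denominator Σ(Δy_t−Δȳ)² = 172.4000
r_1(Δy) = -35.7600 / 172.4000 = -0.207

-0.207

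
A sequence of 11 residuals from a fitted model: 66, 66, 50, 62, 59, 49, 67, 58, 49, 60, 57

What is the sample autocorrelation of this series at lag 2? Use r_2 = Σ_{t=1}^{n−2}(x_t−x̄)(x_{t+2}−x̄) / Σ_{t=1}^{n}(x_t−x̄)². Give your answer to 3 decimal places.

Mean x̄ = (66 + 66 + 50 + 62 + 59 + 49 + 67 + 58 + 49 + 60 + 57)/11 = 58.4545
Numerator Σ_{t=1}^{9}(x_t−x̄)(x_{t+2}−x̄) = -133.9587
Denominator Σ(x_t−x̄)² = 454.7273
r_2 = -133.9587 / 454.7273 = -0.295

-0.295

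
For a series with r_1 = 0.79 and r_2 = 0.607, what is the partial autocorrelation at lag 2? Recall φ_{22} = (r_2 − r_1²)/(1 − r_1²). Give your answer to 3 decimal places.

-0.045

φ_{22} = (r_2 − r_1²) / (1 − r_1²)
r_1² = (0.79)² = 0.6241
Numerator = 0.607 − 0.6241 = -0.0171; denominator = 1 − 0.6241 = 0.3759
φ_{22} = -0.0171 / 0.3759 = -0.045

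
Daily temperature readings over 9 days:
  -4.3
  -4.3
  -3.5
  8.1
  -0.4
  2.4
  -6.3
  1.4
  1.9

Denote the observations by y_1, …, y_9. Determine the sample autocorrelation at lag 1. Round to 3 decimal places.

-0.135

Mean ȳ = (-4.3 − 4.3 − 3.5 + 8.1 − 0.4 + 2.4 − 6.3 + 1.4 + 1.9)/9 = -0.5556
Numerator Σ_{t=1}^{8}(y_t−ȳ)(y_{t+1}−ȳ) = -22.0431
Denominator Σ(y_t−ȳ)² = 163.2422
r_1 = -22.0431 / 163.2422 = -0.135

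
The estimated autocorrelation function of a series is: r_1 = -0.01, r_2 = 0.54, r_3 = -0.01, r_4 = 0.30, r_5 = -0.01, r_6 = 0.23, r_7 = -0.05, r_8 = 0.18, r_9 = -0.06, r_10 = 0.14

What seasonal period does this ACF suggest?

2

The largest autocorrelation is r_2 = 0.54, with weaker echoes at lags 4 (0.30), 6 (0.23) and 8 (0.18); the remaining lags stay at or below 0.14.
The dominant spike at lag 2 indicates a seasonal period of 2.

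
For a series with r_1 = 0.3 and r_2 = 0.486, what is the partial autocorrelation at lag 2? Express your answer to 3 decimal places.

φ_{22} = (r_2 − r_1²) / (1 − r_1²)
r_1² = (0.3)² = 0.09
Numerator = 0.486 − 0.0900 = 0.3960; denominator = 1 − 0.0900 = 0.9100
φ_{22} = 0.3960 / 0.9100 = 0.435

0.435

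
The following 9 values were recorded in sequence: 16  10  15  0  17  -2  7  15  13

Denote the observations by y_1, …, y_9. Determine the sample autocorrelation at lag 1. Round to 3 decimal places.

Mean ȳ = (16 + 10 + 15 + 0 + 17 − 2 + 7 + 15 + 13)/9 = 10.1111
Numerator Σ_{t=1}^{8}(y_t−ȳ)(y_{t+1}−ȳ) = -167.1235
Denominator Σ(y_t−ȳ)² = 396.8889
r_1 = -167.1235 / 396.8889 = -0.421

-0.421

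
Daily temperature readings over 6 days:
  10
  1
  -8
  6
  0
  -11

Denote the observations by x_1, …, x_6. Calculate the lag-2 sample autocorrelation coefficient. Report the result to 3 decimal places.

-0.438

Mean x̄ = (10 + 1 − 8 + 6 + 0 − 11)/6 = -0.3333
Deviations from mean: 10.3333, 1.3333, -7.6667, 6.3333, 0.3333, -10.6667
Σ(x_t−x̄)(x_{t+2}−x̄) = (-79.2222) + (8.4444) + (-2.5556) + (-67.5556) = -140.8889
Denominator Σ(x_t−x̄)² = 321.3333
r_2 = -140.8889 / 321.3333 = -0.438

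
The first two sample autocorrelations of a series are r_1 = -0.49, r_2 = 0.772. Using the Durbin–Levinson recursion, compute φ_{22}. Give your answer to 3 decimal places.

φ_{22} = (r_2 − r_1²) / (1 − r_1²)
r_1² = (-0.49)² = 0.2401
Numerator = 0.772 − 0.2401 = 0.5319; denominator = 1 − 0.2401 = 0.7599
φ_{22} = 0.5319 / 0.7599 = 0.700

0.700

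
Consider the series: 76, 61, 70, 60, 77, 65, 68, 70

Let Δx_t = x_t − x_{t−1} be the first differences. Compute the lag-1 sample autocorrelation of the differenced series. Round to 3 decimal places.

First differences Δx: -15, 9, -10, 17, -12, 3, 2
Mean of differences = -0.8571
Numerator Σ(Δx_t−Δx̄)(Δx_{t+1}−Δx̄) = -623.7347
Denominator Σ(Δx_t−Δx̄)² = 846.8571
r_1(Δx) = -623.7347 / 846.8571 = -0.737

-0.737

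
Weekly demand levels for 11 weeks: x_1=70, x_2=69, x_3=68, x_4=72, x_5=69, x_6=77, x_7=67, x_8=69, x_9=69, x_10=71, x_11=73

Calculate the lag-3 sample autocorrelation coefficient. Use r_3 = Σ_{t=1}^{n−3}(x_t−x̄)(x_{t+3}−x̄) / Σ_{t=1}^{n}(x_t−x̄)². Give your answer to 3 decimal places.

Mean x̄ = (70 + 69 + 68 + 72 + 69 + 77 + 67 + 69 + 69 + 71 + 73)/11 = 70.3636
Numerator Σ_{t=1}^{8}(x_t−x̄)(x_{t+3}−x̄) = -32.8512
Denominator Σ(x_t−x̄)² = 78.5455
r_3 = -32.8512 / 78.5455 = -0.418

-0.418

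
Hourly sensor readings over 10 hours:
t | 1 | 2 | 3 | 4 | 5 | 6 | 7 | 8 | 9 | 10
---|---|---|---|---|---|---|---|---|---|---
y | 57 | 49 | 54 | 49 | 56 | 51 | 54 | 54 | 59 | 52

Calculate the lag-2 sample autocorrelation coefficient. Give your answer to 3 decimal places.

Mean ȳ = (57 + 49 + 54 + 49 + 56 + 51 + 54 + 54 + 59 + 52)/10 = 53.5000
Numerator Σ_{t=1}^{8}(y_t−ȳ)(y_{t+2}−ȳ) = 36.5000
Denominator Σ(y_t−ȳ)² = 98.5000
r_2 = 36.5000 / 98.5000 = 0.371

0.371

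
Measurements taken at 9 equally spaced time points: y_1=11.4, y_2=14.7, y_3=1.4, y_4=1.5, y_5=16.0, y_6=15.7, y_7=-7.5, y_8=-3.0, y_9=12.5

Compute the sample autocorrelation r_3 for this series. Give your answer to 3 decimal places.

Mean ȳ = (11.4 + 14.7 + 1.4 + 1.5 + 16.0 + 15.7 − 7.5 − 3.0 + 12.5)/9 = 6.9667
Numerator Σ_{t=1}^{6}(y_t−ȳ)(y_{t+3}−ȳ) = 34.3833
Denominator Σ(y_t−ȳ)² = 637.4400
r_3 = 34.3833 / 637.4400 = 0.054

0.054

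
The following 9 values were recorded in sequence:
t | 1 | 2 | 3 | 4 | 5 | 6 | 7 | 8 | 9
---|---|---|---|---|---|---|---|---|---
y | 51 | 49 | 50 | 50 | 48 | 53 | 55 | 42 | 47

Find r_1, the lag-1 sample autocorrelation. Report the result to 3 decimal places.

Mean ȳ = (51 + 49 + 50 + 50 + 48 + 53 + 55 + 42 + 47)/9 = 49.4444
Numerator Σ_{t=1}^{8}(y_t−ȳ)(y_{t+1}−ȳ) = -9.9753
Denominator Σ(y_t−ȳ)² = 110.2222
r_1 = -9.9753 / 110.2222 = -0.091

-0.091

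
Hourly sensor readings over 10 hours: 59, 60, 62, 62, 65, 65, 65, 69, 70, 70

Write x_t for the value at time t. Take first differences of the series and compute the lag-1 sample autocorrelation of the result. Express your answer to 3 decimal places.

First differences Δx: 1, 2, 0, 3, 0, 0, 4, 1, 0
Mean of differences = 1.2222
Numerator Σ(Δx_t−Δx̄)(Δx_{t+1}−Δx̄) = -7.7160
Denominator Σ(Δx_t−Δx̄)² = 17.5556
r_1(Δx) = -7.7160 / 17.5556 = -0.440

-0.440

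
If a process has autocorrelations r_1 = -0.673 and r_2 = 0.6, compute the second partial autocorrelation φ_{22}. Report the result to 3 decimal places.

φ_{22} = (r_2 − r_1²) / (1 − r_1²)
r_1² = (-0.673)² = 0.452929
Numerator = 0.6 − 0.4529 = 0.1471; denominator = 1 − 0.4529 = 0.5471
φ_{22} = 0.1471 / 0.5471 = 0.269

0.269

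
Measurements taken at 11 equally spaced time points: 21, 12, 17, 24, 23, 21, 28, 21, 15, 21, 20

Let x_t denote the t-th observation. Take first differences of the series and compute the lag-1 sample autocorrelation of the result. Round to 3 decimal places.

First differences Δx: -9, 5, 7, -1, -2, 7, -7, -6, 6, -1
Mean of differences = -0.1000
Numerator Σ(Δx_t−Δx̄)(Δx_{t+1}−Δx̄) = -77.1100
Denominator Σ(Δx_t−Δx̄)² = 330.9000
r_1(Δx) = -77.1100 / 330.9000 = -0.233

-0.233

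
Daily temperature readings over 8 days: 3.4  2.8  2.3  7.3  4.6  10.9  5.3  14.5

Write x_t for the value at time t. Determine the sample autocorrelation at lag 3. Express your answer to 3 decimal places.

-0.233

Mean x̄ = (3.4 + 2.8 + 2.3 + 7.3 + 4.6 + 10.9 + 5.3 + 14.5)/8 = 6.3875
Deviations from mean: -2.9875, -3.5875, -4.0875, 0.9125, -1.7875, 4.5125, -1.0875, 8.1125
Numerator Σ_{t=1}^{5}(x_t−x̄)(x_{t+3}−x̄) = -30.2517
Denominator Σ(x_t−x̄)² = 129.8888
r_3 = -30.2517 / 129.8888 = -0.233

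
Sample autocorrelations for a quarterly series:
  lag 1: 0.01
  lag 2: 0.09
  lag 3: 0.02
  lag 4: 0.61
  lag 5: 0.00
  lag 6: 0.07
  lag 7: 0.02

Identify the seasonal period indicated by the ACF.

The largest autocorrelation is r_4 = 0.61; the remaining lags stay at or below 0.09.
The dominant spike at lag 4 indicates a seasonal period of 4.

4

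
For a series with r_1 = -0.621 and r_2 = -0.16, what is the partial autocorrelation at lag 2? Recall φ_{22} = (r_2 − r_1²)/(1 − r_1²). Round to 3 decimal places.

φ_{22} = (r_2 − r_1²) / (1 − r_1²)
r_1² = (-0.621)² = 0.385641
Numerator = -0.16 − 0.3856 = -0.5456; denominator = 1 − 0.3856 = 0.6144
φ_{22} = -0.5456 / 0.6144 = -0.888

-0.888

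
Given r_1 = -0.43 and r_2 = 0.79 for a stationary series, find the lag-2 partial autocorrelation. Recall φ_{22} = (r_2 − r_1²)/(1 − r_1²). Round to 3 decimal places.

φ_{22} = (r_2 − r_1²) / (1 − r_1²)
r_1² = (-0.43)² = 0.1849
Numerator = 0.79 − 0.1849 = 0.6051; denominator = 1 − 0.1849 = 0.8151
φ_{22} = 0.6051 / 0.8151 = 0.742

0.742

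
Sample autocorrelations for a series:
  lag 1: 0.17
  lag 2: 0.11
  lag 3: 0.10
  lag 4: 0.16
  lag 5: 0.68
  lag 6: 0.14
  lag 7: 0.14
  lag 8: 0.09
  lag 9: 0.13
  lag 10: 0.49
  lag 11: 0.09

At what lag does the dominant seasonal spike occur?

The largest autocorrelation is r_5 = 0.68, with a weaker echo at lag 10 (0.49); the remaining lags stay at or below 0.17.
The dominant spike at lag 5 indicates a seasonal period of 5.

5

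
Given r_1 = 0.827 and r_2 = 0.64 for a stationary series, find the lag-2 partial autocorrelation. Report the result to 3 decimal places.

-0.139

φ_{22} = (r_2 − r_1²) / (1 − r_1²)
r_1² = (0.827)² = 0.683929
Numerator = 0.64 − 0.6839 = -0.0439; denominator = 1 − 0.6839 = 0.3161
φ_{22} = -0.0439 / 0.3161 = -0.139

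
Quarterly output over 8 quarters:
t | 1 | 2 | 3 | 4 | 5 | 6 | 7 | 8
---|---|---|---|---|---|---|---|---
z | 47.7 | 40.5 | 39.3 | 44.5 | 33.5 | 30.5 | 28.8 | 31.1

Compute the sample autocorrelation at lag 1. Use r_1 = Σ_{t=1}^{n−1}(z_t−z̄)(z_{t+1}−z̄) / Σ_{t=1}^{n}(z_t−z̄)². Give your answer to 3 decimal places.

0.467

Mean z̄ = (47.7 + 40.5 + 39.3 + 44.5 + 33.5 + 30.5 + 28.8 + 31.1)/8 = 36.9875
Σ(z_t−z̄)(z_{t+1}−z̄) = (37.6277) + (8.1227) + (17.3727) + (-26.1998) + (22.6252) + (53.1164) + (48.2039) = 160.8686
Denominator Σ(z_t−z̄)² = 344.8288
r_1 = 160.8686 / 344.8288 = 0.467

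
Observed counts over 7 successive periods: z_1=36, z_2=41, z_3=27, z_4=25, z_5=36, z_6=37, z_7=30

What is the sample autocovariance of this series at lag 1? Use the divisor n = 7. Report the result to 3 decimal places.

Mean z̄ = (36 + 41 + 27 + 25 + 36 + 37 + 30)/7 = 33.1429
Deviations: 2.8571, 7.8571, -6.1429, -8.1429, 2.8571, 3.8571, -3.1429
Σ_{t=1}^{6}(z_t−z̄)(z_{t+1}−z̄) = -0.1633
γ_1 = -0.1633 / 7 = -0.023

-0.023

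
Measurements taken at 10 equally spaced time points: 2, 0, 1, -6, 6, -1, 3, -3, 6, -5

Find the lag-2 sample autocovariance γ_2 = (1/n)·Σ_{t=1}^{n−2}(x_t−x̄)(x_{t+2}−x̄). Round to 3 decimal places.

Mean x̄ = (2 + 0 + 1 − 6 + 6 − 1 + 3 − 3 + 6 − 5)/10 = 0.3000
Σ_{t=1}^{8}(x_t−x̄)(x_{t+2}−x̄) = 67.8200
γ_2 = 67.8200 / 10 = 6.782

6.782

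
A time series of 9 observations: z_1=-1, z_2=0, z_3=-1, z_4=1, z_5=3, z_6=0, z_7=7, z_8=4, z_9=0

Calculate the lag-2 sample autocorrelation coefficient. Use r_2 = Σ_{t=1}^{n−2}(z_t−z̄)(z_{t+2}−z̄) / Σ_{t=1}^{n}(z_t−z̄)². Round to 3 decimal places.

Mean z̄ = (-1 + 0 − 1 + 1 + 3 + 0 + 7 + 4 + 0)/9 = 1.4444
Σ(z_t−z̄)(z_{t+2}−z̄) = (5.9753) + (0.6420) + (-3.8025) + (0.6420) + (8.6420) + (-3.6914) + (-8.0247) = 0.3827
Denominator Σ(z_t−z̄)² = 58.2222
r_2 = 0.3827 / 58.2222 = 0.007

0.007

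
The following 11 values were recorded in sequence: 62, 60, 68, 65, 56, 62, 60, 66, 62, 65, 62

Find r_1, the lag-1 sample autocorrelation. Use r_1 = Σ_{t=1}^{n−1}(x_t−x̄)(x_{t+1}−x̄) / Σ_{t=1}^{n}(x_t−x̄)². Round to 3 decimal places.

-0.213

Mean x̄ = (62 + 60 + 68 + 65 + 56 + 62 + 60 + 66 + 62 + 65 + 62)/11 = 62.5455
Numerator Σ_{t=1}^{10}(x_t−x̄)(x_{t+1}−x̄) = -23.5702
Denominator Σ(x_t−x̄)² = 110.7273
r_1 = -23.5702 / 110.7273 = -0.213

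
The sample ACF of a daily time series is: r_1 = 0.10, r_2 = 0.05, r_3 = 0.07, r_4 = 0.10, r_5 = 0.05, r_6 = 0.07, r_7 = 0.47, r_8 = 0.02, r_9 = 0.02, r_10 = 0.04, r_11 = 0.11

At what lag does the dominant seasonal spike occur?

7

The largest autocorrelation is r_7 = 0.47; the remaining lags stay at or below 0.11.
The dominant spike at lag 7 indicates a seasonal period of 7.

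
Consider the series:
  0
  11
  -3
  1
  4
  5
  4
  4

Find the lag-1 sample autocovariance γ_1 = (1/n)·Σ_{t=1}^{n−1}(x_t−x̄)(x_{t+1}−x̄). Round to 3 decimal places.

Mean x̄ = (0 + 11 − 3 + 1 + 4 + 5 + 4 + 4)/8 = 3.2500
Deviations: -3.2500, 7.7500, -6.2500, -2.2500, 0.7500, 1.7500, 0.7500, 0.7500
Σ_{t=1}^{7}(x_t−x̄)(x_{t+1}−x̄) = -58.0625
γ_1 = -58.0625 / 8 = -7.258

-7.258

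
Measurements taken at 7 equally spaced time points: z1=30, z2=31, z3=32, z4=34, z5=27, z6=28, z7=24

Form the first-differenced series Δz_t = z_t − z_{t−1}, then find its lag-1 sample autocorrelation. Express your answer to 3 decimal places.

-0.394

First differences Δz: 1, 1, 2, -7, 1, -4
Mean of differences = -1.0000
Numerator Σ(Δz_t−Δz̄)(Δz_{t+1}−Δz̄) = -26.0000
Denominator Σ(Δz_t−Δz̄)² = 66.0000
r_1(Δz) = -26.0000 / 66.0000 = -0.394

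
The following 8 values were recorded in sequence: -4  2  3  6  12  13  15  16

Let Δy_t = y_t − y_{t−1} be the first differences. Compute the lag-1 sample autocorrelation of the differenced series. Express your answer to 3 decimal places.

-0.269

First differences Δy: 6, 1, 3, 6, 1, 2, 1
Mean of differences = 2.8571
Numerator Σ(Δy_t−Δȳ)(Δy_{t+1}−Δȳ) = -8.3061
Denominator Σ(Δy_t−Δȳ)² = 30.8571
r_1(Δy) = -8.3061 / 30.8571 = -0.269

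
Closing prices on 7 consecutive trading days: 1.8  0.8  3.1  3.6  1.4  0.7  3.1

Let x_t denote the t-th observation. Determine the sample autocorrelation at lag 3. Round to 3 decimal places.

Mean x̄ = (1.8 + 0.8 + 3.1 + 3.6 + 1.4 + 0.7 + 3.1)/7 = 2.0714
Σ(x_t−x̄)(x_{t+3}−x̄) = (-0.4149) + (0.8537) + (-1.4106) + (1.5722) = 0.6004
Denominator Σ(x_t−x̄)² = 8.4743
r_3 = 0.6004 / 8.4743 = 0.071

0.071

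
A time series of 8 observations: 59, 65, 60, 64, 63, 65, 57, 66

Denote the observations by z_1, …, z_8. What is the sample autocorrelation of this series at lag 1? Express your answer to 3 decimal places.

Mean z̄ = (59 + 65 + 60 + 64 + 63 + 65 + 57 + 66)/8 = 62.3750
Σ(z_t−z̄)(z_{t+1}−z̄) = (-8.8594) + (-6.2344) + (-3.8594) + (1.0156) + (1.6406) + (-14.1094) + (-19.4844) = -49.8906
Denominator Σ(z_t−z̄)² = 75.8750
r_1 = -49.8906 / 75.8750 = -0.658

-0.658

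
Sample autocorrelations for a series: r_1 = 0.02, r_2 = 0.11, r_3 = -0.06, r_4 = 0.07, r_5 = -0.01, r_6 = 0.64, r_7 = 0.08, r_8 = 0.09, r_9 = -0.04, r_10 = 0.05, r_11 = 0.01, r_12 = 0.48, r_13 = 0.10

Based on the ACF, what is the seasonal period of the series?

The largest autocorrelation is r_6 = 0.64, with a weaker echo at lag 12 (0.48); the remaining lags stay at or below 0.11.
The dominant spike at lag 6 indicates a seasonal period of 6.

6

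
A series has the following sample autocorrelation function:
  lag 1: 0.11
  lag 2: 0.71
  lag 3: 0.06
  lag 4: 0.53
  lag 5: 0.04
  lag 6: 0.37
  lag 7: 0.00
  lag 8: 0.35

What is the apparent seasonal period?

2

The largest autocorrelation is r_2 = 0.71, with weaker echoes at lags 4 (0.53), 6 (0.37) and 8 (0.35); the remaining lags stay at or below 0.11.
The dominant spike at lag 2 indicates a seasonal period of 2.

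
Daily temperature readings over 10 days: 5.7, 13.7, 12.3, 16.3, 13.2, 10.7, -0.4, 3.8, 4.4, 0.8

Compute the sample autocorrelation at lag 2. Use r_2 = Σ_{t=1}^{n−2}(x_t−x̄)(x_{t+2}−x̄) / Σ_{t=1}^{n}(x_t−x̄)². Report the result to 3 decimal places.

Mean x̄ = (5.7 + 13.7 + 12.3 + 16.3 + 13.2 + 10.7 − 0.4 + 3.8 + 4.4 + 0.8)/10 = 8.0500
Numerator Σ_{t=1}^{8}(x_t−x̄)(x_{t+2}−x̄) = 87.2500
Denominator Σ(x_t−x̄)² = 312.4650
r_2 = 87.2500 / 312.4650 = 0.279

0.279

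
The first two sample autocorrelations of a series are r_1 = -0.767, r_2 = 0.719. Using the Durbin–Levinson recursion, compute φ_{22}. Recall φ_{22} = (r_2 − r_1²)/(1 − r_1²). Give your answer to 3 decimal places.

0.317

φ_{22} = (r_2 − r_1²) / (1 − r_1²)
r_1² = (-0.767)² = 0.588289
Numerator = 0.719 − 0.5883 = 0.1307; denominator = 1 − 0.5883 = 0.4117
φ_{22} = 0.1307 / 0.4117 = 0.317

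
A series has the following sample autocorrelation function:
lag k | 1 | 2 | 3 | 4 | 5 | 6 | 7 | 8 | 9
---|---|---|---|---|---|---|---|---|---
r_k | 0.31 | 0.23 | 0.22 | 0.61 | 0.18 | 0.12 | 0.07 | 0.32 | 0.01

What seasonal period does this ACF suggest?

4

The largest autocorrelation is r_4 = 0.61, with a weaker echo at lag 8 (0.32); the remaining lags stay at or below 0.31. The elevated value at lag 1 (0.31), dropping to 0.23 at lag 2, reflects decaying short-term dependence rather than seasonality.
The dominant spike at lag 4 indicates a seasonal period of 4.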